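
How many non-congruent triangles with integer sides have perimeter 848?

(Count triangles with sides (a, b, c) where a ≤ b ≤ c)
Let a ≤ b ≤ c with a + b + c = 848. The only binding inequality is a + b > c, i.e. 848 − c > c, so c < 848/2; and c ≥ 848/3 since c is the largest side.
So 283 ≤ c ≤ 423. For each c, b runs from ⌈(848 − c)/2⌉ up to c (then a = 848 − b − c satisfies 1 ≤ a ≤ b automatically), giving c − ⌈(848 − c)/2⌉ + 1 choices.
Summing over c: 1 + 3 + 4 + 6 + … + 210 + 211  (141 terms, c = 283, …, 423) = 14981
Check (closed form: nearest integer to p²/48 for even p, (p+3)²/48 for odd p): 848²/48 = 719104/48 ≈ 14981.33 → 14981

14981 triangles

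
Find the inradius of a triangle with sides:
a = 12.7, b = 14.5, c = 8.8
r = Area/s where s is the semi-perimeter.
s = (12.7 + 14.5 + 8.8)/2 = 36/2 = 18
Area = √(s(s−a)(s−b)(s−c)) = √(18·5.3·3.5·9.2) ≈ √3071.88 ≈ 55.4245
r ≈ 55.4245/18 ≈ 3.07914

r = 3.079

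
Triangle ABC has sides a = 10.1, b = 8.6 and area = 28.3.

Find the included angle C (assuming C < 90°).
Area = ½·a·b·sin(C)  ⇒  sin(C) = 2·Area/(a·b) = 2·28.3/(10.1·8.6) = 56.6/86.86 ≈ 0.651623
C = arcsin(0.651623) ≈ 40.6641° (taking the acute solution since C < 90°)

C = 40.66°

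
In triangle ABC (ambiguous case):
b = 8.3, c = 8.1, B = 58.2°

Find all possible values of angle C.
b/sin(B) = c/sin(C)  ⇒  sin(C) = c·sin(B)/b = 8.1·sin(58.2°)/8.3
sin(58.2°) ≈ 0.849893
sin(C) ≈ 8.1·0.849893/8.3 ≈ 6.88413/8.3 ≈ 0.829413
Candidate 1: C₁ = arcsin(0.829413) ≈ 56.0385°  →  A = 180° − 58.2° − 56.0385° ≈ 65.7615° > 0, valid
Candidate 2: C₂ = 180° − C₁ ≈ 123.961°  →  A = 180° − 58.2° − 123.961° ≈ -2.1615° ≤ 0, not a valid triangle

C = 56.04° (one solution)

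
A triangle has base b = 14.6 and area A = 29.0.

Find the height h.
A = ½·b·h  ⇒  h = 2A/b = 2·29.0/14.6 = 58/14.6 ≈ 3.9726

h = 3.973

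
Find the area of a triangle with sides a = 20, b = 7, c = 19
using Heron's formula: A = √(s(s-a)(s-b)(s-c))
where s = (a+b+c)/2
s = (20 + 7 + 19)/2 = 46/2 = 23
s − a = 3, s − b = 16, s − c = 4
s(s−a)(s−b)(s−c) = 23·3·16·4 = 4416
Area = √4416 ≈ 66.453

s = 23.0, Area = 66.45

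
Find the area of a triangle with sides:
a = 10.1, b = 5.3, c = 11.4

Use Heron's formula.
s = (10.1 + 5.3 + 11.4)/2 = 26.8/2 = 13.4
s − a = 3.3, s − b = 8.1, s − c = 2
s(s−a)(s−b)(s−c) = 13.4·3.3·8.1·2 ≈ 716.364
Area = √716.364 ≈ 26.765

Area = 26.76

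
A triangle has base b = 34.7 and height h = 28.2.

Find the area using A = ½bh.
A = ½·b·h = ½·34.7·28.2 = ½·978.54 = 489.27

Area = 489.27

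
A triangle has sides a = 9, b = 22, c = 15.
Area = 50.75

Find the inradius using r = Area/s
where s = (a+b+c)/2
s = (9 + 22 + 15)/2 = 46/2 = 23
r = Area/s = 50.75/23 ≈ 2.20652

r = 2.207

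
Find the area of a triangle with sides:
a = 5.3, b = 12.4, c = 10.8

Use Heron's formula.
s = (5.3 + 12.4 + 10.8)/2 = 28.5/2 = 14.25
s − a = 8.95, s − b = 1.85, s − c = 3.45
s(s−a)(s−b)(s−c) = 14.25·8.95·1.85·3.45 ≈ 814.008
Area = √814.008 ≈ 28.5308

Area = 28.53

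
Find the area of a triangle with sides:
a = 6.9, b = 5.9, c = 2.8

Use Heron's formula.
s = (6.9 + 5.9 + 2.8)/2 = 15.6/2 = 7.8
s − a = 0.9, s − b = 1.9, s − c = 5
s(s−a)(s−b)(s−c) = 7.8·0.9·1.9·5 ≈ 66.69
Area = √66.69 ≈ 8.16639

Area = 8.166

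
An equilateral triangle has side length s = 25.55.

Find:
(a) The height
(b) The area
(a) The height splits the triangle into two 30-60-90 halves: h = s·√3/2 = 25.55·1.73205/2 ≈ 44.2539/2 ≈ 22.1269
(b) Area = (√3/4)·s² = (√3/4)·25.55² = (√3/4)·652.8025 ≈ 0.433013·652.8025 ≈ 282.672

Height = 22.13, Area = 282.7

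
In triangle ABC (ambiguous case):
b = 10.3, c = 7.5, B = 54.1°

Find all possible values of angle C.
b/sin(B) = c/sin(C)  ⇒  sin(C) = c·sin(B)/b = 7.5·sin(54.1°)/10.3
sin(54.1°) ≈ 0.810042
sin(C) ≈ 7.5·0.810042/10.3 ≈ 6.07531/10.3 ≈ 0.589836
Candidate 1: C₁ = arcsin(0.589836) ≈ 36.1454°  →  A = 180° − 54.1° − 36.1454° ≈ 89.7546° > 0, valid
Candidate 2: C₂ = 180° − C₁ ≈ 143.855°  →  A = 180° − 54.1° − 143.855° ≈ -17.9546° ≤ 0, not a valid triangle

C = 36.15° (one solution)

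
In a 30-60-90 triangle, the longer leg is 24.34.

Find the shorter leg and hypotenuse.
In a 30-60-90 triangle the sides are in ratio 1 : √3 : 2, so short leg = long leg/√3 and hypotenuse = 2·(short leg).
Short leg = 24.34/√3 ≈ 24.34/1.73205 ≈ 14.0527
Hypotenuse = 2·14.0527 ≈ 28.1054

Short leg = 14.05, Hypotenuse = 28.11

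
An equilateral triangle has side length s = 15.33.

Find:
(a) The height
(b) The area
(a) The height splits the triangle into two 30-60-90 halves: h = s·√3/2 = 15.33·1.73205/2 ≈ 26.5523/2 ≈ 13.2762
(b) Area = (√3/4)·s² = (√3/4)·15.33² = (√3/4)·235.0089 ≈ 0.433013·235.0089 ≈ 101.762

Height = 13.28, Area = 101.8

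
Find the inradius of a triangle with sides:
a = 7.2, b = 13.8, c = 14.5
r = Area/s where s is the semi-perimeter.
s = (7.2 + 13.8 + 14.5)/2 = 35.5/2 = 17.75
Area = √(s(s−a)(s−b)(s−c)) = √(17.75·10.55·3.95·3.25) ≈ √2403.98 ≈ 49.0304
r ≈ 49.0304/17.75 ≈ 2.76228

r = 2.762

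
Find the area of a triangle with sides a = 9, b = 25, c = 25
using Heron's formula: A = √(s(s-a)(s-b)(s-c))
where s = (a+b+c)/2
s = (9 + 25 + 25)/2 = 59/2 = 29.5
s − a = 20.5, s − b = 4.5, s − c = 4.5
s(s−a)(s−b)(s−c) = 29.5·20.5·4.5·4.5 = 12246.1875
Area = √12246.1875 ≈ 110.662

s = 29.5, Area = 110.7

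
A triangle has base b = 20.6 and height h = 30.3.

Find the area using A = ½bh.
A = ½·b·h = ½·20.6·30.3 = ½·624.18 = 312.09

Area = 312.09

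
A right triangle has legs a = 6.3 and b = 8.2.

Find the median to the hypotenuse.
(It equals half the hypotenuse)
Hypotenuse c = √(a² + b²) = √(39.69 + 67.24) = √106.93 ≈ 10.3407
Median to hypotenuse = c/2 ≈ 10.3407/2 ≈ 5.17035

Median = 5.17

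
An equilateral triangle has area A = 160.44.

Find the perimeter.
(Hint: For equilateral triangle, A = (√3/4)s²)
A = (√3/4)s²  ⇒  s² = 4A/√3 = 4·160.44/√3 = 641.76/1.73205 ≈ 370.52
s ≈ √370.52 ≈ 19.2489
Perimeter = 3s ≈ 3·19.2489 ≈ 57.7467

Perimeter = 57.75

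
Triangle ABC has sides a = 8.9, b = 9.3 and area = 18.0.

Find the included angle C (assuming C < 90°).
Area = ½·a·b·sin(C)  ⇒  sin(C) = 2·Area/(a·b) = 2·18.0/(8.9·9.3) = 36/82.77 ≈ 0.43494
C = arcsin(0.43494) ≈ 25.7815° (taking the acute solution since C < 90°)

C = 25.78°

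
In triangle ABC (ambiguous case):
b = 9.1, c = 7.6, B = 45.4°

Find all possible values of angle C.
b/sin(B) = c/sin(C)  ⇒  sin(C) = c·sin(B)/b = 7.6·sin(45.4°)/9.1
sin(45.4°) ≈ 0.712026
sin(C) ≈ 7.6·0.712026/9.1 ≈ 5.4114/9.1 ≈ 0.594659
Candidate 1: C₁ = arcsin(0.594659) ≈ 36.4883°  →  A = 180° − 45.4° − 36.4883° ≈ 98.1117° > 0, valid
Candidate 2: C₂ = 180° − C₁ ≈ 143.512°  →  A = 180° − 45.4° − 143.512° ≈ -8.9117° ≤ 0, not a valid triangle

C = 36.49° (one solution)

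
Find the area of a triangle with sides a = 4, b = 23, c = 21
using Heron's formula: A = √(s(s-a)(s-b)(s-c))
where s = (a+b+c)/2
s = (4 + 23 + 21)/2 = 48/2 = 24
s − a = 20, s − b = 1, s − c = 3
s(s−a)(s−b)(s−c) = 24·20·1·3 = 1440
Area = √1440 ≈ 37.9473

s = 24.0, Area = 37.95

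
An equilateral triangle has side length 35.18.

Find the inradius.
r = Area/s with s the semi-perimeter.
Area = (√3/4)·35.18² = (√3/4)·1237.6324 ≈ 0.433013·1237.6324 ≈ 535.911
s = 3·35.18/2 = 52.77
r ≈ 535.911/52.77 ≈ 10.1556
(Equivalently r = side/(2√3) = 35.18/3.4641 ≈ 10.1556.)

r = 10.16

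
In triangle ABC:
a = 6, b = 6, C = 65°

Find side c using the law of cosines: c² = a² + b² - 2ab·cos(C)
c² = 6² + 6² − 2·6·6·cos(65°)
cos(65°) ≈ 0.422618
c² ≈ 36 + 36 − 72·(0.422618) ≈ 72 − 30.4285 ≈ 41.5715
c ≈ √41.5715 ≈ 6.4476

c = 6.448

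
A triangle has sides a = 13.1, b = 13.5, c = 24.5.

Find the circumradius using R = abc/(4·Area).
First find the area with Heron's formula.
s = (13.1 + 13.5 + 24.5)/2 = 25.55
Area = √(s(s−a)(s−b)(s−c)) = √(25.55·12.45·12.05·1.05) ≈ √4024.73 ≈ 63.4407
abc = 13.1·13.5·24.5 = 4332.825
R = abc/(4·Area) ≈ 4332.825/(4·63.4407) = 4332.825/253.763 ≈ 17.0743

R = 17.07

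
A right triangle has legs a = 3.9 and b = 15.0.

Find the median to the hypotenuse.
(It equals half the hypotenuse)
Hypotenuse c = √(a² + b²) = √(15.21 + 225) = √240.21 ≈ 15.4987
Median to hypotenuse = c/2 ≈ 15.4987/2 ≈ 7.74935

Median = 7.749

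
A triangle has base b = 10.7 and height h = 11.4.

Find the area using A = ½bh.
A = ½·b·h = ½·10.7·11.4 = ½·121.98 = 60.99

Area = 60.99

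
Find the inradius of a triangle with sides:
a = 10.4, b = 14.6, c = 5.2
r = Area/s where s is the semi-perimeter.
s = (10.4 + 14.6 + 5.2)/2 = 30.2/2 = 15.1
Area = √(s(s−a)(s−b)(s−c)) = √(15.1·4.7·0.5·9.9) ≈ √351.301 ≈ 18.743
r ≈ 18.743/15.1 ≈ 1.24126

r = 1.241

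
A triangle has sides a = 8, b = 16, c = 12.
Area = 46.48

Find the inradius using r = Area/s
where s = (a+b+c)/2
s = (8 + 16 + 12)/2 = 36/2 = 18
r = Area/s = 46.48/18 ≈ 2.58222

r = 2.582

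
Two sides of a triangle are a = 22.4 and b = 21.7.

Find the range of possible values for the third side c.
Triangle inequality: |a − b| < c < a + b
|a − b| = |22.4 − 21.7| = 0.7
a + b = 22.4 + 21.7 = 44.1

0.7 < c < 44.1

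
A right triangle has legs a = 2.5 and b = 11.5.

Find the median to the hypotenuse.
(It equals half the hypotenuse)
Hypotenuse c = √(a² + b²) = √(6.25 + 132.25) = √138.5 ≈ 11.7686
Median to hypotenuse = c/2 ≈ 11.7686/2 ≈ 5.8843

Median = 5.884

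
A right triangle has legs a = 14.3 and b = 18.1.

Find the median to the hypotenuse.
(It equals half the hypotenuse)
Hypotenuse c = √(a² + b²) = √(204.49 + 327.61) = √532.1 ≈ 23.0673
Median to hypotenuse = c/2 ≈ 23.0673/2 ≈ 11.5336

Median = 11.53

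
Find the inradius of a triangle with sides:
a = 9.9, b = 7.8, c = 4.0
r = Area/s where s is the semi-perimeter.
s = (9.9 + 7.8 + 4.0)/2 = 21.7/2 = 10.85
Area = √(s(s−a)(s−b)(s−c)) = √(10.85·0.95·3.05·6.85) ≈ √215.349 ≈ 14.6748
r ≈ 14.6748/10.85 ≈ 1.35252

r = 1.353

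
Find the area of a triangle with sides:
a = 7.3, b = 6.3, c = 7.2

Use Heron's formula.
s = (7.3 + 6.3 + 7.2)/2 = 20.8/2 = 10.4
s − a = 3.1, s − b = 4.1, s − c = 3.2
s(s−a)(s−b)(s−c) = 10.4·3.1·4.1·3.2 ≈ 422.989
Area = √422.989 ≈ 20.5667

Area = 20.57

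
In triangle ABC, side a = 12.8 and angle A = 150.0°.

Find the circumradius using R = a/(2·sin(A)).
R = a/(2·sin(A)) = 12.8/(2·sin(150.0°))
sin(150.0°) ≈ 0.5
R ≈ 12.8/(2·0.5) = 12.8/1 ≈ 12.8

R = 12.8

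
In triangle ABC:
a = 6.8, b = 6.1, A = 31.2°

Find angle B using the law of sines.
a/sin(A) = b/sin(B)  ⇒  sin(B) = b·sin(A)/a = 6.1·sin(31.2°)/6.8
sin(31.2°) ≈ 0.518027
sin(B) ≈ 6.1·0.518027/6.8 ≈ 3.15996/6.8 ≈ 0.464701
B = arcsin(0.464701) ≈ 27.6909°
(Since b ≤ a we need B ≤ A, so the obtuse alternative 180° − 27.6909° ≈ 152.309° is rejected.)

B = 27.69°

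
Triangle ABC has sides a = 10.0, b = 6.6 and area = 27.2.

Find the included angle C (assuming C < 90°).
Area = ½·a·b·sin(C)  ⇒  sin(C) = 2·Area/(a·b) = 2·27.2/(10.0·6.6) = 54.4/66 ≈ 0.824242
C = arcsin(0.824242) ≈ 55.5118° (taking the acute solution since C < 90°)

C = 55.51°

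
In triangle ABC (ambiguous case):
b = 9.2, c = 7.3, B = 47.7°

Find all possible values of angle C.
b/sin(B) = c/sin(C)  ⇒  sin(C) = c·sin(B)/b = 7.3·sin(47.7°)/9.2
sin(47.7°) ≈ 0.739631
sin(C) ≈ 7.3·0.739631/9.2 ≈ 5.39931/9.2 ≈ 0.586881
Candidate 1: C₁ = arcsin(0.586881) ≈ 35.936°  →  A = 180° − 47.7° − 35.936° ≈ 96.364° > 0, valid
Candidate 2: C₂ = 180° − C₁ ≈ 144.064°  →  A = 180° − 47.7° − 144.064° ≈ -11.764° ≤ 0, not a valid triangle

C = 35.94° (one solution)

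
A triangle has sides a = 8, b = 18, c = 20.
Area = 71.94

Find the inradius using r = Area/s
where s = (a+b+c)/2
s = (8 + 18 + 20)/2 = 46/2 = 23
r = Area/s = 71.94/23 ≈ 3.12783

r = 3.128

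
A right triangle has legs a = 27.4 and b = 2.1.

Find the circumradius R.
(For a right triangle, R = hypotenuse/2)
Hypotenuse c = √(a² + b²) = √(750.76 + 4.41) = √755.17 ≈ 27.4804
R = c/2 ≈ 27.4804/2 ≈ 13.7402

R = 13.74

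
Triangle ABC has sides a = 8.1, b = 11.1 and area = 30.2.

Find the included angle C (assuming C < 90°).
Area = ½·a·b·sin(C)  ⇒  sin(C) = 2·Area/(a·b) = 2·30.2/(8.1·11.1) = 60.4/89.91 ≈ 0.671783
C = arcsin(0.671783) ≈ 42.2048° (taking the acute solution since C < 90°)

C = 42.2°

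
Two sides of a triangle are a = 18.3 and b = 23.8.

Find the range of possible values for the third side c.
Triangle inequality: |a − b| < c < a + b
|a − b| = |18.3 − 23.8| = 5.5
a + b = 18.3 + 23.8 = 42.1

5.5 < c < 42.1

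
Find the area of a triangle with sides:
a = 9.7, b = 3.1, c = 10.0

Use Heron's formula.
s = (9.7 + 3.1 + 10.0)/2 = 22.8/2 = 11.4
s − a = 1.7, s − b = 8.3, s − c = 1.4
s(s−a)(s−b)(s−c) = 11.4·1.7·8.3·1.4 ≈ 225.196
Area = √225.196 ≈ 15.0065

Area = 15.01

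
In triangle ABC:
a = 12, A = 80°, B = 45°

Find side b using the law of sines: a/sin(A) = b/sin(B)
a/sin(A) = b/sin(B)  ⇒  b = a·sin(B)/sin(A) = 12·sin(45°)/sin(80°)
sin(45°) ≈ 0.707107, sin(80°) ≈ 0.984808
b ≈ 12·0.707107/0.984808 ≈ 8.48528/0.984808 ≈ 8.61618

b = 8.616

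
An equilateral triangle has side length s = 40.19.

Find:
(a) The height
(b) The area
(a) The height splits the triangle into two 30-60-90 halves: h = s·√3/2 = 40.19·1.73205/2 ≈ 69.6111/2 ≈ 34.8056
(b) Area = (√3/4)·s² = (√3/4)·40.19² = (√3/4)·1615.2361 ≈ 0.433013·1615.2361 ≈ 699.418

Height = 34.81, Area = 699.4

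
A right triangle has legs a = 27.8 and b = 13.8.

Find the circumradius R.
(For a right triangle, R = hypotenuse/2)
Hypotenuse c = √(a² + b²) = √(772.84 + 190.44) = √963.28 ≈ 31.0368
R = c/2 ≈ 31.0368/2 ≈ 15.5184

R = 15.52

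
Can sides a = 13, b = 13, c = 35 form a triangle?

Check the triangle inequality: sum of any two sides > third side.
a + b vs c: 13 + 13 = 26 ≤ 35  ✗
a + c vs b: 13 + 35 = 48 > 13  ✓
b + c vs a: 13 + 35 = 48 > 13  ✓

No: 13 + 13 = 26 is not > 35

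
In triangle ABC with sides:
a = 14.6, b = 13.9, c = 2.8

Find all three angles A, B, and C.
Law of cosines for each angle (a² = 213.16, b² = 193.21, c² = 7.84):
cos(A) = (b² + c² − a²)/(2bc) = (193.21 + 7.84 − 213.16)/(2·13.9·2.8) = -12.11/77.84 ≈ -0.155576  ⇒  A ≈ 98.9502°
cos(B) = (a² + c² − b²)/(2ac) = (213.16 + 7.84 − 193.21)/(2·14.6·2.8) = 27.79/81.76 ≈ 0.339897  ⇒  B ≈ 70.1294°
cos(C) = (a² + b² − c²)/(2ab) = (213.16 + 193.21 − 7.84)/(2·14.6·13.9) = 398.53/405.88 ≈ 0.981891  ⇒  C ≈ 10.9204°
Check: A + B + C ≈ 180°

A = 98.95°, B = 70.13°, C = 10.92°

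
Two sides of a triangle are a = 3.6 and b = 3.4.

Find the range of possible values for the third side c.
Triangle inequality: |a − b| < c < a + b
|a − b| = |3.6 − 3.4| = 0.2
a + b = 3.6 + 3.4 = 7

0.2 < c < 7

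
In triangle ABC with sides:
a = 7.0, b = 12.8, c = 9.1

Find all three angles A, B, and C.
Law of cosines for each angle (a² = 49, b² = 163.84, c² = 82.81):
cos(A) = (b² + c² − a²)/(2bc) = (163.84 + 82.81 − 49)/(2·12.8·9.1) = 197.65/232.96 ≈ 0.848429  ⇒  A ≈ 31.9588°
cos(B) = (a² + c² − b²)/(2ac) = (49 + 82.81 − 163.84)/(2·7.0·9.1) = -32.03/127.4 ≈ -0.251413  ⇒  B ≈ 104.561°
cos(C) = (a² + b² − c²)/(2ab) = (49 + 163.84 − 82.81)/(2·7.0·12.8) = 130.03/179.2 ≈ 0.725614  ⇒  C ≈ 43.4801°
Check: A + B + C ≈ 180°

A = 31.96°, B = 104.6°, C = 43.48°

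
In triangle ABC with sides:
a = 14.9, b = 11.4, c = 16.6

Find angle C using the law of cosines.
c² = a² + b² − 2ab·cos(C)  ⇒  cos(C) = (a² + b² − c²)/(2ab)
cos(C) = (14.9² + 11.4² − 16.6²)/(2·14.9·11.4) = (222.01 + 129.96 − 275.56)/339.72 = 76.41/339.72 ≈ 0.224921
C = arccos(0.224921) ≈ 77.0018°

C = 77°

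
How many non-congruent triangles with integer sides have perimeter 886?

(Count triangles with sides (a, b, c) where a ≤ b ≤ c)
Let a ≤ b ≤ c with a + b + c = 886. The only binding inequality is a + b > c, i.e. 886 − c > c, so c < 886/2; and c ≥ 886/3 since c is the largest side.
So 296 ≤ c ≤ 442. For each c, b runs from ⌈(886 − c)/2⌉ up to c (then a = 886 − b − c satisfies 1 ≤ a ≤ b automatically), giving c − ⌈(886 − c)/2⌉ + 1 choices.
Summing over c: 2 + 3 + 5 + 6 + … + 219 + 221  (147 terms, c = 296, …, 442) = 16354
Check (closed form: nearest integer to p²/48 for even p, (p+3)²/48 for odd p): 886²/48 = 784996/48 ≈ 16354.08 → 16354

16354 triangles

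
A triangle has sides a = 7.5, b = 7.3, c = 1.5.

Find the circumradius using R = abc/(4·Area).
First find the area with Heron's formula.
s = (7.5 + 7.3 + 1.5)/2 = 8.15
Area = √(s(s−a)(s−b)(s−c)) = √(8.15·0.65·0.85·6.65) ≈ √29.9441 ≈ 5.47212
abc = 7.5·7.3·1.5 = 82.125
R = abc/(4·Area) ≈ 82.125/(4·5.47212) = 82.125/21.8885 ≈ 3.75197

R = 3.752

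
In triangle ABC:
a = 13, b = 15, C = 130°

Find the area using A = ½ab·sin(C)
A = ½·a·b·sin(C) = ½·13·15·sin(130°)
sin(130°) ≈ 0.766044
A ≈ ½·195·0.766044 = 97.5·0.766044 ≈ 74.6893

Area = 74.69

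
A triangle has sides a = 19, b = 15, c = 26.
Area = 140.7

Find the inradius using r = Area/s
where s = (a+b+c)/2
s = (19 + 15 + 26)/2 = 60/2 = 30
r = Area/s = 140.7/30 ≈ 4.69

r = 4.69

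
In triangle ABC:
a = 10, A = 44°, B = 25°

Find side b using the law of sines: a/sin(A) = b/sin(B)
a/sin(A) = b/sin(B)  ⇒  b = a·sin(B)/sin(A) = 10·sin(25°)/sin(44°)
sin(25°) ≈ 0.422618, sin(44°) ≈ 0.694658
b ≈ 10·0.422618/0.694658 ≈ 4.22618/0.694658 ≈ 6.08383

b = 6.084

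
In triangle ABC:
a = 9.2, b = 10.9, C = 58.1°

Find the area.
Two sides and the included angle (SAS): A = ½·a·b·sin(C) = ½·9.2·10.9·sin(58.1°)
sin(58.1°) ≈ 0.848972
A ≈ ½·100.28·0.848972 = 50.14·0.848972 ≈ 42.5674

Area = 42.57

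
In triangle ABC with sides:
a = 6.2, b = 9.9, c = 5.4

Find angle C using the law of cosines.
c² = a² + b² − 2ab·cos(C)  ⇒  cos(C) = (a² + b² − c²)/(2ab)
cos(C) = (6.2² + 9.9² − 5.4²)/(2·6.2·9.9) = (38.44 + 98.01 − 29.16)/122.76 = 107.29/122.76 ≈ 0.873982
C = arccos(0.873982) ≈ 29.0753°

C = 29.08°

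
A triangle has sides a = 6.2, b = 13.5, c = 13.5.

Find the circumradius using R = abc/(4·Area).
First find the area with Heron's formula.
s = (6.2 + 13.5 + 13.5)/2 = 16.6
Area = √(s(s−a)(s−b)(s−c)) = √(16.6·10.4·3.1·3.1) ≈ √1659.07 ≈ 40.7317
abc = 6.2·13.5·13.5 = 1129.95
R = abc/(4·Area) ≈ 1129.95/(4·40.7317) = 1129.95/162.927 ≈ 6.93533

R = 6.935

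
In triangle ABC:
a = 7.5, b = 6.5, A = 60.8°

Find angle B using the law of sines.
a/sin(A) = b/sin(B)  ⇒  sin(B) = b·sin(A)/a = 6.5·sin(60.8°)/7.5
sin(60.8°) ≈ 0.872922
sin(B) ≈ 6.5·0.872922/7.5 ≈ 5.67399/7.5 ≈ 0.756532
B = arcsin(0.756532) ≈ 49.1595°
(Since b ≤ a we need B ≤ A, so the obtuse alternative 180° − 49.1595° ≈ 130.841° is rejected.)

B = 49.16°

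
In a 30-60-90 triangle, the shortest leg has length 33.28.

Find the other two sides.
In a 30-60-90 triangle the sides are in ratio 1 : √3 : 2 (short leg : long leg : hypotenuse).
Long leg = 33.28·√3 ≈ 33.28·1.73205 ≈ 57.6427
Hypotenuse = 2·33.28 = 66.56

Long leg = 33.28√3 = 57.64, Hypotenuse = 66.56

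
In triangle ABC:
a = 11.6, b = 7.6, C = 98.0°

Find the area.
Two sides and the included angle (SAS): A = ½·a·b·sin(C) = ½·11.6·7.6·sin(98.0°)
sin(98.0°) ≈ 0.990268
A ≈ ½·88.16·0.990268 = 44.08·0.990268 ≈ 43.651

Area = 43.65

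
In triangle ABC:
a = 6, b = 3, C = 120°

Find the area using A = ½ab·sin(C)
A = ½·a·b·sin(C) = ½·6·3·sin(120°)
sin(120°) ≈ 0.866025
A ≈ ½·18·0.866025 = 9·0.866025 ≈ 7.79423

Area = 7.794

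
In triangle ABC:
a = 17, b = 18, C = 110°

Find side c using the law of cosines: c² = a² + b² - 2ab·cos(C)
c² = 17² + 18² − 2·17·18·cos(110°)
cos(110°) ≈ -0.34202
c² ≈ 289 + 324 − 612·(-0.34202) ≈ 613 + 209.316 ≈ 822.316
c ≈ √822.316 ≈ 28.6761

c = 28.68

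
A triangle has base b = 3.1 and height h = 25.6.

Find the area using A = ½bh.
A = ½·b·h = ½·3.1·25.6 = ½·79.36 = 39.68

Area = 39.68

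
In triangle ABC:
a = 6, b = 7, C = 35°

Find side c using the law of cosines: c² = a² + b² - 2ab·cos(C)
c² = 6² + 7² − 2·6·7·cos(35°)
cos(35°) ≈ 0.819152
c² ≈ 36 + 49 − 84·(0.819152) ≈ 85 − 68.8088 ≈ 16.1912
c ≈ √16.1912 ≈ 4.02383

c = 4.024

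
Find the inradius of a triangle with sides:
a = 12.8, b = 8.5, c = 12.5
r = Area/s where s is the semi-perimeter.
s = (12.8 + 8.5 + 12.5)/2 = 33.8/2 = 16.9
Area = √(s(s−a)(s−b)(s−c)) = √(16.9·4.1·8.4·4.4) ≈ √2560.96 ≈ 50.6059
r ≈ 50.6059/16.9 ≈ 2.99443

r = 2.994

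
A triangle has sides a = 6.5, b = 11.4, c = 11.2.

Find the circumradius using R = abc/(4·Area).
First find the area with Heron's formula.
s = (6.5 + 11.4 + 11.2)/2 = 14.55
Area = √(s(s−a)(s−b)(s−c)) = √(14.55·8.05·3.15·3.35) ≈ √1235.99 ≈ 35.1566
abc = 6.5·11.4·11.2 = 829.92
R = abc/(4·Area) ≈ 829.92/(4·35.1566) = 829.92/140.626 ≈ 5.90159

R = 5.902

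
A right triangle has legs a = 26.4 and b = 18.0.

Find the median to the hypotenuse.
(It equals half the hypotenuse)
Hypotenuse c = √(a² + b²) = √(696.96 + 324) = √1020.96 ≈ 31.9525
Median to hypotenuse = c/2 ≈ 31.9525/2 ≈ 15.9762

Median = 15.98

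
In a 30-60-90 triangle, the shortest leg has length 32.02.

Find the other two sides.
In a 30-60-90 triangle the sides are in ratio 1 : √3 : 2 (short leg : long leg : hypotenuse).
Long leg = 32.02·√3 ≈ 32.02·1.73205 ≈ 55.4603
Hypotenuse = 2·32.02 = 64.04

Long leg = 32.02√3 = 55.46, Hypotenuse = 64.04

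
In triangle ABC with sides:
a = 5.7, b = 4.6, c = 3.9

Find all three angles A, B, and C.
Law of cosines for each angle (a² = 32.49, b² = 21.16, c² = 15.21):
cos(A) = (b² + c² − a²)/(2bc) = (21.16 + 15.21 − 32.49)/(2·4.6·3.9) = 3.88/35.88 ≈ 0.108138  ⇒  A ≈ 83.792°
cos(B) = (a² + c² − b²)/(2ac) = (32.49 + 15.21 − 21.16)/(2·5.7·3.9) = 26.54/44.46 ≈ 0.596941  ⇒  B ≈ 53.3489°
cos(C) = (a² + b² − c²)/(2ab) = (32.49 + 21.16 − 15.21)/(2·5.7·4.6) = 38.44/52.44 ≈ 0.733028  ⇒  C ≈ 42.8591°
Check: A + B + C ≈ 180°

A = 83.79°, B = 53.35°, C = 42.86°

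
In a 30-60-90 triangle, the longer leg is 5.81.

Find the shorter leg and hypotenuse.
In a 30-60-90 triangle the sides are in ratio 1 : √3 : 2, so short leg = long leg/√3 and hypotenuse = 2·(short leg).
Short leg = 5.81/√3 ≈ 5.81/1.73205 ≈ 3.35441
Hypotenuse = 2·3.35441 ≈ 6.70881

Short leg = 3.354, Hypotenuse = 6.709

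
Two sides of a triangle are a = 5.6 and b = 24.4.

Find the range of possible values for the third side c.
Triangle inequality: |a − b| < c < a + b
|a − b| = |5.6 − 24.4| = 18.8
a + b = 5.6 + 24.4 = 30

18.8 < c < 30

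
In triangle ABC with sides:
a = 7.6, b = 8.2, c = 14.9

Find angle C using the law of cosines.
c² = a² + b² − 2ab·cos(C)  ⇒  cos(C) = (a² + b² − c²)/(2ab)
cos(C) = (7.6² + 8.2² − 14.9²)/(2·7.6·8.2) = (57.76 + 67.24 − 222.01)/124.64 = -97.01/124.64 ≈ -0.778322
C = arccos(-0.778322) ≈ 141.107°

C = 141.1°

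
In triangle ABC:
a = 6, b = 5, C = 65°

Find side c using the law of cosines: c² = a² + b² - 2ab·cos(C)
c² = 6² + 5² − 2·6·5·cos(65°)
cos(65°) ≈ 0.422618
c² ≈ 36 + 25 − 60·(0.422618) ≈ 61 − 25.3571 ≈ 35.6429
c ≈ √35.6429 ≈ 5.97017

c = 5.97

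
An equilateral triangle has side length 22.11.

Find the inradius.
r = Area/s with s the semi-perimeter.
Area = (√3/4)·22.11² = (√3/4)·488.8521 ≈ 0.433013·488.8521 ≈ 211.679
s = 3·22.11/2 = 33.165
r ≈ 211.679/33.165 ≈ 6.38261
(Equivalently r = side/(2√3) = 22.11/3.4641 ≈ 6.38261.)

r = 6.383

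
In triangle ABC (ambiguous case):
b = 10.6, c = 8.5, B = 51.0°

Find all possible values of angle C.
b/sin(B) = c/sin(C)  ⇒  sin(C) = c·sin(B)/b = 8.5·sin(51.0°)/10.6
sin(51.0°) ≈ 0.777146
sin(C) ≈ 8.5·0.777146/10.6 ≈ 6.60574/10.6 ≈ 0.623183
Candidate 1: C₁ = arcsin(0.623183) ≈ 38.549°  →  A = 180° − 51.0° − 38.549° ≈ 90.451° > 0, valid
Candidate 2: C₂ = 180° − C₁ ≈ 141.451°  →  A = 180° − 51.0° − 141.451° ≈ -12.451° ≤ 0, not a valid triangle

C = 38.55° (one solution)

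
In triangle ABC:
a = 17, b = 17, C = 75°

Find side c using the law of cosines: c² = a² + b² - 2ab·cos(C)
c² = 17² + 17² − 2·17·17·cos(75°)
cos(75°) ≈ 0.258819
c² ≈ 289 + 289 − 578·(0.258819) ≈ 578 − 149.597 ≈ 428.403
c ≈ √428.403 ≈ 20.6979

c = 20.7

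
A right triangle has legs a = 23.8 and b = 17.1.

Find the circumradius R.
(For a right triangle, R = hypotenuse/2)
Hypotenuse c = √(a² + b²) = √(566.44 + 292.41) = √858.85 ≈ 29.3061
R = c/2 ≈ 29.3061/2 ≈ 14.6531

R = 14.65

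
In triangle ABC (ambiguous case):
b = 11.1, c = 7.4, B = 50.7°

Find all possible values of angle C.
b/sin(B) = c/sin(C)  ⇒  sin(C) = c·sin(B)/b = 7.4·sin(50.7°)/11.1
sin(50.7°) ≈ 0.77384
sin(C) ≈ 7.4·0.77384/11.1 ≈ 5.72642/11.1 ≈ 0.515893
Candidate 1: C₁ = arcsin(0.515893) ≈ 31.0572°  →  A = 180° − 50.7° − 31.0572° ≈ 98.2428° > 0, valid
Candidate 2: C₂ = 180° − C₁ ≈ 148.943°  →  A = 180° − 50.7° − 148.943° ≈ -19.6428° ≤ 0, not a valid triangle

C = 31.06° (one solution)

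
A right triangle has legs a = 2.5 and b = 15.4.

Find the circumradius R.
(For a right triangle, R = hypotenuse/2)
Hypotenuse c = √(a² + b²) = √(6.25 + 237.16) = √243.41 ≈ 15.6016
R = c/2 ≈ 15.6016/2 ≈ 7.8008

R = 7.801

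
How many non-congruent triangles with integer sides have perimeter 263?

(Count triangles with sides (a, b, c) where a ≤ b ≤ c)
Let a ≤ b ≤ c with a + b + c = 263. The only binding inequality is a + b > c, i.e. 263 − c > c, so c < 263/2; and c ≥ 263/3 since c is the largest side.
So 88 ≤ c ≤ 131. For each c, b runs from ⌈(263 − c)/2⌉ up to c (then a = 263 − b − c satisfies 1 ≤ a ≤ b automatically), giving c − ⌈(263 − c)/2⌉ + 1 choices.
Summing over c: 1 + 3 + 4 + 6 + … + 64 + 66  (44 terms, c = 88, …, 131) = 1474
Check (closed form: nearest integer to p²/48 for even p, (p+3)²/48 for odd p): (263+3)²/48 = 266²/48 = 70756/48 ≈ 1474.08 → 1474

1474 triangles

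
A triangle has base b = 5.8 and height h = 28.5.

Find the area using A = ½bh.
A = ½·b·h = ½·5.8·28.5 = ½·165.3 = 82.65

Area = 82.65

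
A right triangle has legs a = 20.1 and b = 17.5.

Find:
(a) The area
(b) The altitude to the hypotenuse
(a) The legs are perpendicular, so Area = ½·a·b = ½·20.1·17.5 = ½·351.75 = 175.875
(b) Hypotenuse c = √(a² + b²) = √(404.01 + 306.25) = √710.26 ≈ 26.6507
    Area = ½·c·h_c  ⇒  h_c = 2·Area/c = 351.75/26.6507 ≈ 13.1985

Area = 175.875, h_c = 13.2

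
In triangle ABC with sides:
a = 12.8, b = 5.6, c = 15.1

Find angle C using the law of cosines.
c² = a² + b² − 2ab·cos(C)  ⇒  cos(C) = (a² + b² − c²)/(2ab)
cos(C) = (12.8² + 5.6² − 15.1²)/(2·12.8·5.6) = (163.84 + 31.36 − 228.01)/143.36 = -32.81/143.36 ≈ -0.228864
C = arccos(-0.228864) ≈ 103.23°

C = 103.2°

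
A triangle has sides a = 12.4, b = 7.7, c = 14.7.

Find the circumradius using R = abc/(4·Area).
First find the area with Heron's formula.
s = (12.4 + 7.7 + 14.7)/2 = 17.4
Area = √(s(s−a)(s−b)(s−c)) = √(17.4·5·9.7·2.7) ≈ √2278.53 ≈ 47.734
abc = 12.4·7.7·14.7 = 1403.556
R = abc/(4·Area) ≈ 1403.556/(4·47.734) = 1403.556/190.936 ≈ 7.35093

R = 7.351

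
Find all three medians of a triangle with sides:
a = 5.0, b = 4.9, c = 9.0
Median formula: m_a = ½√(2b² + 2c² − a²) (and cyclically). a² = 25, b² = 24.01, c² = 81.
m_a = ½√(2·24.01 + 2·81 − 25) = ½√185.02 ≈ ½·13.6022 ≈ 6.8011
m_b = ½√(2·25 + 2·81 − 24.01) = ½√187.99 ≈ ½·13.7109 ≈ 6.85547
m_c = ½√(2·25 + 2·24.01 − 81) = ½√17.02 ≈ ½·4.12553 ≈ 2.06277

m_a = 6.801, m_b = 6.855, m_c = 2.063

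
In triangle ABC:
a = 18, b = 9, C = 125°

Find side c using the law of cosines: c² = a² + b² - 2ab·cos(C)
c² = 18² + 9² − 2·18·9·cos(125°)
cos(125°) ≈ -0.573576
c² ≈ 324 + 81 − 324·(-0.573576) ≈ 405 + 185.839 ≈ 590.839
c ≈ √590.839 ≈ 24.3072

c = 24.31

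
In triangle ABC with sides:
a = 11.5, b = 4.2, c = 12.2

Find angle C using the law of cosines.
c² = a² + b² − 2ab·cos(C)  ⇒  cos(C) = (a² + b² − c²)/(2ab)
cos(C) = (11.5² + 4.2² − 12.2²)/(2·11.5·4.2) = (132.25 + 17.64 − 148.84)/96.6 = 1.05/96.6 ≈ 0.0108696
C = arccos(0.0108696) ≈ 89.3772°

C = 89.38°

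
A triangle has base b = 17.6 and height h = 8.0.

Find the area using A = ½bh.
A = ½·b·h = ½·17.6·8.0 = ½·140.8 = 70.4

Area = 70.4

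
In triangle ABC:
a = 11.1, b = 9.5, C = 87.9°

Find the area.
Two sides and the included angle (SAS): A = ½·a·b·sin(C) = ½·11.1·9.5·sin(87.9°)
sin(87.9°) ≈ 0.999328
A ≈ ½·105.45·0.999328 = 52.725·0.999328 ≈ 52.6896

Area = 52.69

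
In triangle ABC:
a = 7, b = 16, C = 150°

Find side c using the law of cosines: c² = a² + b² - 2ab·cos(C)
c² = 7² + 16² − 2·7·16·cos(150°)
cos(150°) ≈ -0.866025
c² ≈ 49 + 256 − 224·(-0.866025) ≈ 305 + 193.99 ≈ 498.99
c ≈ √498.99 ≈ 22.3381

c = 22.34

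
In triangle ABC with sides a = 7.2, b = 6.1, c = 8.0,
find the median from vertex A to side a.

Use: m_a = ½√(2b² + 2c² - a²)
m_a = ½√(2·6.1² + 2·8.0² − 7.2²) = ½√(2·37.21 + 2·64 − 51.84) = ½√(74.42 + 128 − 51.84) = ½√150.58
√150.58 ≈ 12.2711, so m_a ≈ 6.13555

m_a = 6.136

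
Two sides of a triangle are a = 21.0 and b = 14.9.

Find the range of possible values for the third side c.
Triangle inequality: |a − b| < c < a + b
|a − b| = |21.0 − 14.9| = 6.1
a + b = 21.0 + 14.9 = 35.9

6.1 < c < 35.9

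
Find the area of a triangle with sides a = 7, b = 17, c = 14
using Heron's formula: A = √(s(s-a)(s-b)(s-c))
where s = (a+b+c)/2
s = (7 + 17 + 14)/2 = 38/2 = 19
s − a = 12, s − b = 2, s − c = 5
s(s−a)(s−b)(s−c) = 19·12·2·5 = 2280
Area = √2280 ≈ 47.7493

s = 19.0, Area = 47.75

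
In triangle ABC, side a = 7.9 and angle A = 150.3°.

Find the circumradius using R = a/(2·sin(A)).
R = a/(2·sin(A)) = 7.9/(2·sin(150.3°))
sin(150.3°) ≈ 0.495459
R ≈ 7.9/(2·0.495459) = 7.9/0.990917 ≈ 7.97241

R = 7.972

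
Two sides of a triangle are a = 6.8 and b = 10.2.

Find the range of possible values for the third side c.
Triangle inequality: |a − b| < c < a + b
|a − b| = |6.8 − 10.2| = 3.4
a + b = 6.8 + 10.2 = 17

3.4 < c < 17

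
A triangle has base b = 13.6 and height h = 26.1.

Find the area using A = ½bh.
A = ½·b·h = ½·13.6·26.1 = ½·354.96 = 177.48

Area = 177.48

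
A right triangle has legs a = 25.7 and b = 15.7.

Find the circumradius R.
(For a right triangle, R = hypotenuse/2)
Hypotenuse c = √(a² + b²) = √(660.49 + 246.49) = √906.98 ≈ 30.1161
R = c/2 ≈ 30.1161/2 ≈ 15.0581

R = 15.06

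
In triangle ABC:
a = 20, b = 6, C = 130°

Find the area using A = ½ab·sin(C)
A = ½·a·b·sin(C) = ½·20·6·sin(130°)
sin(130°) ≈ 0.766044
A ≈ ½·120·0.766044 = 60·0.766044 ≈ 45.9627

Area = 45.96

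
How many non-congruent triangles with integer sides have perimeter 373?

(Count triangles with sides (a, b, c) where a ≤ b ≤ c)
Let a ≤ b ≤ c with a + b + c = 373. The only binding inequality is a + b > c, i.e. 373 − c > c, so c < 373/2; and c ≥ 373/3 since c is the largest side.
So 125 ≤ c ≤ 186. For each c, b runs from ⌈(373 − c)/2⌉ up to c (then a = 373 − b − c satisfies 1 ≤ a ≤ b automatically), giving c − ⌈(373 − c)/2⌉ + 1 choices.
Summing over c: 2 + 3 + 5 + 6 + … + 92 + 93  (62 terms, c = 125, …, 186) = 2945
Check (closed form: nearest integer to p²/48 for even p, (p+3)²/48 for odd p): (373+3)²/48 = 376²/48 = 141376/48 ≈ 2945.33 → 2945

2945 triangles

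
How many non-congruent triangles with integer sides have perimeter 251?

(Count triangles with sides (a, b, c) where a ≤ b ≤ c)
Let a ≤ b ≤ c with a + b + c = 251. The only binding inequality is a + b > c, i.e. 251 − c > c, so c < 251/2; and c ≥ 251/3 since c is the largest side.
So 84 ≤ c ≤ 125. For each c, b runs from ⌈(251 − c)/2⌉ up to c (then a = 251 − b − c satisfies 1 ≤ a ≤ b automatically), giving c − ⌈(251 − c)/2⌉ + 1 choices.
Summing over c: 1 + 3 + 4 + 6 + … + 61 + 63  (42 terms, c = 84, …, 125) = 1344
Check (closed form: nearest integer to p²/48 for even p, (p+3)²/48 for odd p): (251+3)²/48 = 254²/48 = 64516/48 ≈ 1344.08 → 1344

1344 triangles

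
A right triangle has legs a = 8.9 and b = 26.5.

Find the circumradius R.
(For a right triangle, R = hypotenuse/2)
Hypotenuse c = √(a² + b²) = √(79.21 + 702.25) = √781.46 ≈ 27.9546
R = c/2 ≈ 27.9546/2 ≈ 13.9773

R = 13.98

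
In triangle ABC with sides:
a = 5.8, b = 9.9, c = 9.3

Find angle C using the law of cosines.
c² = a² + b² − 2ab·cos(C)  ⇒  cos(C) = (a² + b² − c²)/(2ab)
cos(C) = (5.8² + 9.9² − 9.3²)/(2·5.8·9.9) = (33.64 + 98.01 − 86.49)/114.84 = 45.16/114.84 ≈ 0.393243
C = arccos(0.393243) ≈ 66.8436°

C = 66.84°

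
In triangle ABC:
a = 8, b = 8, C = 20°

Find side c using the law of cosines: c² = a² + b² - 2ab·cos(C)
c² = 8² + 8² − 2·8·8·cos(20°)
cos(20°) ≈ 0.939693
c² ≈ 64 + 64 − 128·(0.939693) ≈ 128 − 120.281 ≈ 7.71934
c ≈ √7.71934 ≈ 2.77837

c = 2.778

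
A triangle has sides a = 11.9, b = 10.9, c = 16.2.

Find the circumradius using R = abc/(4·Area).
First find the area with Heron's formula.
s = (11.9 + 10.9 + 16.2)/2 = 19.5
Area = √(s(s−a)(s−b)(s−c)) = √(19.5·7.6·8.6·3.3) ≈ √4205.92 ≈ 64.853
abc = 11.9·10.9·16.2 = 2101.302
R = abc/(4·Area) ≈ 2101.302/(4·64.853) = 2101.302/259.412 ≈ 8.10025

R = 8.1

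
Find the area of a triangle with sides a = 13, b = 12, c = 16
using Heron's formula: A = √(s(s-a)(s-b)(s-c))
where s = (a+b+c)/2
s = (13 + 12 + 16)/2 = 41/2 = 20.5
s − a = 7.5, s − b = 8.5, s − c = 4.5
s(s−a)(s−b)(s−c) = 20.5·7.5·8.5·4.5 = 5880.9375
Area = √5880.9375 ≈ 76.6873

s = 20.5, Area = 76.69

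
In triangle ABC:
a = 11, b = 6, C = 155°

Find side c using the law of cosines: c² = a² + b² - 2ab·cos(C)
c² = 11² + 6² − 2·11·6·cos(155°)
cos(155°) ≈ -0.906308
c² ≈ 121 + 36 − 132·(-0.906308) ≈ 157 + 119.633 ≈ 276.633
c ≈ √276.633 ≈ 16.6323

c = 16.63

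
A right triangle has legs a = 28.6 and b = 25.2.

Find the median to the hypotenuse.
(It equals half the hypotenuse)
Hypotenuse c = √(a² + b²) = √(817.96 + 635.04) = √1453 ≈ 38.1182
Median to hypotenuse = c/2 ≈ 38.1182/2 ≈ 19.0591

Median = 19.06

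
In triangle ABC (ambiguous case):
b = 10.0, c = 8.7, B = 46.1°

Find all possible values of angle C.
b/sin(B) = c/sin(C)  ⇒  sin(C) = c·sin(B)/b = 8.7·sin(46.1°)/10.0
sin(46.1°) ≈ 0.720551
sin(C) ≈ 8.7·0.720551/10.0 ≈ 6.26879/10.0 ≈ 0.626879
Candidate 1: C₁ = arcsin(0.626879) ≈ 38.8203°  →  A = 180° − 46.1° − 38.8203° ≈ 95.0797° > 0, valid
Candidate 2: C₂ = 180° − C₁ ≈ 141.18°  →  A = 180° − 46.1° − 141.18° ≈ -7.2797° ≤ 0, not a valid triangle

C = 38.82° (one solution)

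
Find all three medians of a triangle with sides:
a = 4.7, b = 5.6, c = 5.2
Median formula: m_a = ½√(2b² + 2c² − a²) (and cyclically). a² = 22.09, b² = 31.36, c² = 27.04.
m_a = ½√(2·31.36 + 2·27.04 − 22.09) = ½√94.71 ≈ ½·9.73191 ≈ 4.86595
m_b = ½√(2·22.09 + 2·27.04 − 31.36) = ½√66.9 ≈ ½·8.17924 ≈ 4.08962
m_c = ½√(2·22.09 + 2·31.36 − 27.04) = ½√79.86 ≈ ½·8.93644 ≈ 4.46822

m_a = 4.866, m_b = 4.09, m_c = 4.468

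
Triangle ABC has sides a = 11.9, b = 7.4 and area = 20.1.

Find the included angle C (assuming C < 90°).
Area = ½·a·b·sin(C)  ⇒  sin(C) = 2·Area/(a·b) = 2·20.1/(11.9·7.4) = 40.2/88.06 ≈ 0.456507
C = arcsin(0.456507) ≈ 27.1619° (taking the acute solution since C < 90°)

C = 27.16°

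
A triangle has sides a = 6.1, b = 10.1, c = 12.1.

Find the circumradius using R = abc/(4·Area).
First find the area with Heron's formula.
s = (6.1 + 10.1 + 12.1)/2 = 14.15
Area = √(s(s−a)(s−b)(s−c)) = √(14.15·8.05·4.05·2.05) ≈ √945.717 ≈ 30.7525
abc = 6.1·10.1·12.1 = 745.481
R = abc/(4·Area) ≈ 745.481/(4·30.7525) = 745.481/123.01 ≈ 6.06033

R = 6.06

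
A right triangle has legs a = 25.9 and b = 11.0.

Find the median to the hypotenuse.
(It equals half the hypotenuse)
Hypotenuse c = √(a² + b²) = √(670.81 + 121) = √791.81 ≈ 28.1391
Median to hypotenuse = c/2 ≈ 28.1391/2 ≈ 14.0696

Median = 14.07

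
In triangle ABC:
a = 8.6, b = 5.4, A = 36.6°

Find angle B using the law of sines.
a/sin(A) = b/sin(B)  ⇒  sin(B) = b·sin(A)/a = 5.4·sin(36.6°)/8.6
sin(36.6°) ≈ 0.596225
sin(B) ≈ 5.4·0.596225/8.6 ≈ 3.21961/8.6 ≈ 0.374374
B = arcsin(0.374374) ≈ 21.9856°
(Since b ≤ a we need B ≤ A, so the obtuse alternative 180° − 21.9856° ≈ 158.014° is rejected.)

B = 21.99°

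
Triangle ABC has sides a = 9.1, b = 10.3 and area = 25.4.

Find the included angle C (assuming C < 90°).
Area = ½·a·b·sin(C)  ⇒  sin(C) = 2·Area/(a·b) = 2·25.4/(9.1·10.3) = 50.8/93.73 ≈ 0.541982
C = arcsin(0.541982) ≈ 32.8187° (taking the acute solution since C < 90°)

C = 32.82°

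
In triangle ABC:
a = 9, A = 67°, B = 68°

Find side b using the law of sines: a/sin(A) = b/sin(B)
a/sin(A) = b/sin(B)  ⇒  b = a·sin(B)/sin(A) = 9·sin(68°)/sin(67°)
sin(68°) ≈ 0.927184, sin(67°) ≈ 0.920505
b ≈ 9·0.927184/0.920505 ≈ 8.34465/0.920505 ≈ 9.0653

b = 9.065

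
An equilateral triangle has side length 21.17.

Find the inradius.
r = Area/s with s the semi-perimeter.
Area = (√3/4)·21.17² = (√3/4)·448.1689 ≈ 0.433013·448.1689 ≈ 194.063
s = 3·21.17/2 = 31.755
r ≈ 194.063/31.755 ≈ 6.11125
(Equivalently r = side/(2√3) = 21.17/3.4641 ≈ 6.11125.)

r = 6.111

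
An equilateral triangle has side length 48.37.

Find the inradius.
r = Area/s with s the semi-perimeter.
Area = (√3/4)·48.37² = (√3/4)·2339.6569 ≈ 0.433013·2339.6569 ≈ 1013.1
s = 3·48.37/2 = 72.555
r ≈ 1013.1/72.555 ≈ 13.9632
(Equivalently r = side/(2√3) = 48.37/3.4641 ≈ 13.9632.)

r = 13.96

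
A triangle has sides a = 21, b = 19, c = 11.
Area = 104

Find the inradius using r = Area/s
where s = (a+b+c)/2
s = (21 + 19 + 11)/2 = 51/2 = 25.5
r = Area/s = 104/25.5 ≈ 4.07843

r = 4.078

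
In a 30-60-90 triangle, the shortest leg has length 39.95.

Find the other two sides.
In a 30-60-90 triangle the sides are in ratio 1 : √3 : 2 (short leg : long leg : hypotenuse).
Long leg = 39.95·√3 ≈ 39.95·1.73205 ≈ 69.1954
Hypotenuse = 2·39.95 = 79.9

Long leg = 39.95√3 = 69.2, Hypotenuse = 79.9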